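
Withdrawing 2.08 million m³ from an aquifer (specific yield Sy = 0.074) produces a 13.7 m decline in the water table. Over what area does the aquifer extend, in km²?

A ≈ 2.05 km²

ΔV = 2.08 million m³ = 2.08 × 10^6 m³
A = ΔV / (Sy × Δh) = 2.08 × 10^6 / (0.074 × 13.7) = 2.052 × 10^6 m²
A = 2.052 × 10^6 m² = 2.052 km²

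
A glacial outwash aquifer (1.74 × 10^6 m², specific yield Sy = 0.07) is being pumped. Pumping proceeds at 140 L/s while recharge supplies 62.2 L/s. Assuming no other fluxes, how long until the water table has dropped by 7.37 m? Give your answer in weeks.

ΔV = Sy × A × Δh = 0.07 × 1.74 × 10^6 × 7.37 = 8.977 × 10^5 m³
Net withdrawal = 140 − 62.2 = 77.8 L/s = 6722 m³/d
t = ΔV / Q = 8.977 × 10^5 m³ / 6722 m³/d = 133.5 d
t = 133.5 d ≈ 19.08 weeks

t ≈ 19.1 weeks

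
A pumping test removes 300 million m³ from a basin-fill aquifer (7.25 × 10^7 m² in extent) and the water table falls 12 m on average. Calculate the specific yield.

ΔV = 300 million m³ = 3 × 10^8 m³
Sy = ΔV / (A × Δh) = 3 × 10^8 m³ / (7.25 × 10^7 m² × 12 m) = 0.3448

Sy ≈ 0.34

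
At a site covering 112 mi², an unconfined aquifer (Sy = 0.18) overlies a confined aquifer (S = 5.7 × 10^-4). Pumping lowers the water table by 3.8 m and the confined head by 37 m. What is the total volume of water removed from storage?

ΔV ≈ 2.05 × 10^8 m³

A = 112 mi² = 2.901 × 10^8 m²
Unconfined: ΔV_u = Sy × A × Δh_u = 0.18 × 2.901 × 10^8 × 3.8 = 1.984 × 10^8 m³
Confined: ΔV_c = S × A × Δh_c = 5.7 × 10^-4 × 2.901 × 10^8 × 37 = 6.118 × 10^6 m³
Total ΔV = 1.984 × 10^8 + 6.118 × 10^6 = 2.045 × 10^8 m³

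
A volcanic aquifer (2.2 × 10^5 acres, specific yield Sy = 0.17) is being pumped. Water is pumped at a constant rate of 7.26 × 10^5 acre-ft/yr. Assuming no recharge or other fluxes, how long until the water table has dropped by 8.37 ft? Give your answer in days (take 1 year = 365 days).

A = 2.2 × 10^5 acres = 8.903 × 10^8 m²
Δh = 8.37 ft = 2.551 m
ΔV = Sy × A × Δh = 0.17 × 8.903 × 10^8 × 2.551 = 3.861 × 10^8 m³
Q = 7.26 × 10^5 acre-ft/yr = 2.453 × 10^6 m³/d
t = ΔV / Q = 3.861 × 10^8 m³ / 2.453 × 10^6 m³/d = 157.4 d

t ≈ 157 days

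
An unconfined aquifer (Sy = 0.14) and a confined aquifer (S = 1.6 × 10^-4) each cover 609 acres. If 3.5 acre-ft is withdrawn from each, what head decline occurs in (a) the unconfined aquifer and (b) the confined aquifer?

A = 609 acres = 2.465 × 10^6 m²
ΔV = 3.5 acre-ft = 4317 m³
Unconfined: Δh_u = ΔV/(Sy·A) = 4317/(0.14 × 2.465 × 10^6) = 0.01251 m
Confined: Δh_c = ΔV/(S·A) = 4317/(1.6 × 10^-4 × 2.465 × 10^6) = 10.95 m

Δh_u ≈ 0.0125 m; Δh_c ≈ 10.9 m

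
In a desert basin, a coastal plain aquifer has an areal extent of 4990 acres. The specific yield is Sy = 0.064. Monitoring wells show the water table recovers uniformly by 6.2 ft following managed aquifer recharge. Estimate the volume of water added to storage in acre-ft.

A = 4990 acres = 2.019 × 10^7 m²
Δh = 6.2 ft = 1.89 m
ΔV = Sy × A × Δh = 0.064 × 2.019 × 10^7 m² × 1.89 m = 2.442 × 10^6 m³
ΔV = 2.442 × 10^6 m³ = 1980 acre-ft

ΔV ≈ 1980 acre-ft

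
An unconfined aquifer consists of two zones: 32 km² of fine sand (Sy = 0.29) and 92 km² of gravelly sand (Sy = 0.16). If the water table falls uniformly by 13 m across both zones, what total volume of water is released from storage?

A₁ = 32 km² = 3.2 × 10^7 m²; A₂ = 92 km² = 9.2 × 10^7 m²
ΔV₁ = 0.29 × 3.2 × 10^7 × 13 = 1.206 × 10^8 m³
ΔV₂ = 0.16 × 9.2 × 10^7 × 13 = 1.914 × 10^8 m³
ΔV = ΔV₁ + ΔV₂ = 3.12 × 10^8 m³

ΔV ≈ 3.12 × 10^8 m³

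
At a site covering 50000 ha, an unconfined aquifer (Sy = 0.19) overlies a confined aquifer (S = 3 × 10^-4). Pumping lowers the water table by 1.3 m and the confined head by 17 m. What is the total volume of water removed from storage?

ΔV ≈ 1.26 × 10^8 m³

A = 50000 ha = 5 × 10^8 m²
Unconfined: ΔV_u = Sy × A × Δh_u = 0.19 × 5 × 10^8 × 1.3 = 1.235 × 10^8 m³
Confined: ΔV_c = S × A × Δh_c = 3 × 10^-4 × 5 × 10^8 × 17 = 2.55 × 10^6 m³
Total ΔV = 1.235 × 10^8 + 2.55 × 10^6 = 1.26 × 10^8 m³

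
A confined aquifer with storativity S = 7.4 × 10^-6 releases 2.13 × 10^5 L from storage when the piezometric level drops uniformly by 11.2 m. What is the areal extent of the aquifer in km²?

ΔV = 2.13 × 10^5 L = 213 m³
A = ΔV / (S × Δh) = 213 / (7.4 × 10^-6 × 11.2) = 2.57 × 10^6 m²
A = 2.57 × 10^6 m² = 2.57 km²

A ≈ 2.57 km²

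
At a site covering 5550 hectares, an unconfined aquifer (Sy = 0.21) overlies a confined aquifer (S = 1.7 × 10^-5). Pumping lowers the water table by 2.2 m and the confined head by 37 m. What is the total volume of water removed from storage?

ΔV ≈ 2.57 × 10^7 m³

A = 5550 hectares = 5.55 × 10^7 m²
Unconfined: ΔV_u = Sy × A × Δh_u = 0.21 × 5.55 × 10^7 × 2.2 = 2.564 × 10^7 m³
Confined: ΔV_c = S × A × Δh_c = 1.7 × 10^-5 × 5.55 × 10^7 × 37 = 34910 m³
Total ΔV = 2.564 × 10^7 + 34910 = 2.568 × 10^7 m³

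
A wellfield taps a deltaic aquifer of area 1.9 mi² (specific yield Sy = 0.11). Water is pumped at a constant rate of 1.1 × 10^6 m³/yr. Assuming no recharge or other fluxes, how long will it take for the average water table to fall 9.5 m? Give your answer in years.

A = 1.9 mi² = 4.921 × 10^6 m²
ΔV = Sy × A × Δh = 0.11 × 4.921 × 10^6 × 9.5 = 5.142 × 10^6 m³
Q = 1.1 × 10^6 m³/yr = 3014 m³/d
t = ΔV / Q = 5.142 × 10^6 m³ / 3014 m³/d = 1706 d
t = 1706 d ≈ 4.675 years

t ≈ 4.67 years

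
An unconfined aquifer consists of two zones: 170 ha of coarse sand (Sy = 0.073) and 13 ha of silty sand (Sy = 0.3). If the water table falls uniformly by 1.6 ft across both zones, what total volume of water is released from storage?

ΔV ≈ 79500 m³

A₁ = 170 ha = 1.7 × 10^6 m²; A₂ = 13 ha = 1.3 × 10^5 m²
Δh = 1.6 ft = 0.4877 m
ΔV₁ = 0.073 × 1.7 × 10^6 × 0.4877 = 60520 m³
ΔV₂ = 0.3 × 1.3 × 10^5 × 0.4877 = 19020 m³
ΔV = ΔV₁ + ΔV₂ = 79540 m³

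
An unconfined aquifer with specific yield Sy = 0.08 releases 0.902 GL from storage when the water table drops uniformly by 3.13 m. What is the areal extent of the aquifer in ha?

ΔV = 0.902 GL = 9.02 × 10^5 m³
A = ΔV / (Sy × Δh) = 9.02 × 10^5 / (0.08 × 3.13) = 3.602 × 10^6 m²
A = 3.602 × 10^6 m² = 360.2 ha

A ≈ 360 ha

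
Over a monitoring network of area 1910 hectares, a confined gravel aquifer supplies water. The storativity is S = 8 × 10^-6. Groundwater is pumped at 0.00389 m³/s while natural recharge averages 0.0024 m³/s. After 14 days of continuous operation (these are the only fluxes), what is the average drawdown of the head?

Δh ≈ 11.8 m

A = 1910 hectares = 1.91 × 10^7 m²
Net abstraction = 0.00389 − 0.0024 = 0.00149 m³/s
Q_net = 0.00149 m³/s = 128.7 m³/d
ΔV = Q × t = 128.7 m³/d × 14 d = 1802 m³
Δh = ΔV / (S × A) = 1802 / (8 × 10^-6 × 1.91 × 10^7) = 11.8 m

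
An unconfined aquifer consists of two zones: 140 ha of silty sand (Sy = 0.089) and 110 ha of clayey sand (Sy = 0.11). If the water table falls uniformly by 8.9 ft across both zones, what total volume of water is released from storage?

A₁ = 140 ha = 1.4 × 10^6 m²; A₂ = 110 ha = 1.1 × 10^6 m²
Δh = 8.9 ft = 2.713 m
ΔV₁ = 0.089 × 1.4 × 10^6 × 2.713 = 3.38 × 10^5 m³
ΔV₂ = 0.11 × 1.1 × 10^6 × 2.713 = 3.282 × 10^5 m³
ΔV = ΔV₁ + ΔV₂ = 6.662 × 10^5 m³

ΔV ≈ 6.66 × 10^5 m³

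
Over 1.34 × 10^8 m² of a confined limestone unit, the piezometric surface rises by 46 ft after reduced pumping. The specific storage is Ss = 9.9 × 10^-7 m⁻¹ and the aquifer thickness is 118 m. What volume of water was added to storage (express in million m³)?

ΔV ≈ 0.219 million m³

S = Ss × b = 9.9 × 10^-7 m⁻¹ × 118 m = 1.168 × 10^-4
Δh = 46 ft = 14.02 m
ΔV = S × A × Δh = 1.168 × 10^-4 × 1.34 × 10^8 m² × 14.02 m = 2.195 × 10^5 m³
ΔV = 2.195 × 10^5 m³ = 0.2195 million m³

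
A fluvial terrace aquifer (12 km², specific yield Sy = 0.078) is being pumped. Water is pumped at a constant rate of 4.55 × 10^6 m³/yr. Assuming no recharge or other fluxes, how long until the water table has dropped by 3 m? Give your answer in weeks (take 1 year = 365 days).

t ≈ 32.2 weeks

A = 12 km² = 1.2 × 10^7 m²
ΔV = Sy × A × Δh = 0.078 × 1.2 × 10^7 × 3 = 2.808 × 10^6 m³
Q = 4.55 × 10^6 m³/yr = 12470 m³/d
t = ΔV / Q = 2.808 × 10^6 m³ / 12470 m³/d = 225.3 d
t = 225.3 d ≈ 32.18 weeks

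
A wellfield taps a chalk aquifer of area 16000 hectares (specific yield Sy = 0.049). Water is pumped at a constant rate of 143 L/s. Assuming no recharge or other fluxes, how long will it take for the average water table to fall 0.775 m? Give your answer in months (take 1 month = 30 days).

A = 16000 hectares = 1.6 × 10^8 m²
ΔV = Sy × A × Δh = 0.049 × 1.6 × 10^8 × 0.775 = 6.076 × 10^6 m³
Q = 143 L/s = 12360 m³/d
t = ΔV / Q = 6.076 × 10^6 m³ / 12360 m³/d = 491.8 d
t = 491.8 d ≈ 16.39 months

t ≈ 16.4 months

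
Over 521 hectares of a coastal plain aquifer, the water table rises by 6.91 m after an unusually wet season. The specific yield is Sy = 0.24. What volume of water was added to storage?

A = 521 hectares = 5.21 × 10^6 m²
ΔV = Sy × A × Δh = 0.24 × 5.21 × 10^6 m² × 6.91 m = 8.64 × 10^6 m³

ΔV ≈ 8.64 × 10^6 m³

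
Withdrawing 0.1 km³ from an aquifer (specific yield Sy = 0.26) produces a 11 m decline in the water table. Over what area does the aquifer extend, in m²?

A ≈ 3.5 × 10^7 m²

ΔV = 0.1 km³ = 1 × 10^8 m³
A = ΔV / (Sy × Δh) = 1 × 10^8 / (0.26 × 11) = 3.497 × 10^7 m²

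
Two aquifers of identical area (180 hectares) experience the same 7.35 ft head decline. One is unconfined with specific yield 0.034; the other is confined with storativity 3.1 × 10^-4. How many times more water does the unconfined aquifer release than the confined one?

A = 180 hectares = 1.8 × 10^6 m²
Δh = 7.35 ft = 2.24 m
Unconfined: ΔV_u = Sy × A × Δh = 0.034 × 1.8 × 10^6 × 2.24 = 1.371 × 10^5 m³
Confined: ΔV_c = S × A × Δh = 3.1 × 10^-4 × 1.8 × 10^6 × 2.24 = 1250 m³
Ratio = ΔV_u / ΔV_c = Sy / S = 0.034 / 3.1 × 10^-4 = 109.7

ΔV_u / ΔV_c ≈ 110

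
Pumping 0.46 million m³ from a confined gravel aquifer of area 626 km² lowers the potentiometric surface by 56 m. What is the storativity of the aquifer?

S ≈ 1.3 × 10^-5

A = 626 km² = 6.26 × 10^8 m²
ΔV = 0.46 million m³ = 4.6 × 10^5 m³
S = ΔV / (A × Δh) = 4.6 × 10^5 m³ / (6.26 × 10^8 m² × 56 m) = 1.312 × 10^-5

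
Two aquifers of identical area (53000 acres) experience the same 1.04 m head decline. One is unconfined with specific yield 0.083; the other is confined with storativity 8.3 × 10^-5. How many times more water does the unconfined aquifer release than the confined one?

ΔV_u / ΔV_c ≈ 1000

A = 53000 acres = 2.145 × 10^8 m²
Unconfined: ΔV_u = Sy × A × Δh = 0.083 × 2.145 × 10^8 × 1.04 = 1.851 × 10^7 m³
Confined: ΔV_c = S × A × Δh = 8.3 × 10^-5 × 2.145 × 10^8 × 1.04 = 18510 m³
Ratio = ΔV_u / ΔV_c = Sy / S = 0.083 / 8.3 × 10^-5 = 1000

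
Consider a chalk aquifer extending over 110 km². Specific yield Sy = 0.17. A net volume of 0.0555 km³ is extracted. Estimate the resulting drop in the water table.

A = 110 km² = 1.1 × 10^8 m²
ΔV = 0.0555 km³ = 5.55 × 10^7 m³
Δh = ΔV / (Sy × A) = 5.55 × 10^7 m³ / (0.17 × 1.1 × 10^8 m²) = 2.968 m

Δh ≈ 2.97 m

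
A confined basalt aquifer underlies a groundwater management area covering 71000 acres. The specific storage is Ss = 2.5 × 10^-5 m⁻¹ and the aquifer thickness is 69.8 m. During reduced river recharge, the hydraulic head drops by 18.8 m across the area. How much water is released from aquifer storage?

ΔV ≈ 9.43 × 10^6 m³

S = Ss × b = 2.5 × 10^-5 m⁻¹ × 69.8 m = 1.745 × 10^-3
A = 71000 acres = 2.873 × 10^8 m²
ΔV = S × A × Δh = 0.001745 × 2.873 × 10^8 m² × 18.8 m = 9.426 × 10^6 m³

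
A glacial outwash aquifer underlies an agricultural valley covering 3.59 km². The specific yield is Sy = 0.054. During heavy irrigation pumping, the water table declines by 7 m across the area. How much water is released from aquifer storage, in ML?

A = 3.59 km² = 3.59 × 10^6 m²
ΔV = Sy × A × Δh = 0.054 × 3.59 × 10^6 m² × 7 m = 1.357 × 10^6 m³
ΔV = 1.357 × 10^6 m³ = 1357 ML

ΔV ≈ 1360 ML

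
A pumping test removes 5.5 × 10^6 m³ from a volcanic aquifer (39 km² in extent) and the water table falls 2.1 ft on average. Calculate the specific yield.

A = 39 km² = 3.9 × 10^7 m²
Δh = 2.1 ft = 0.6401 m
Sy = ΔV / (A × Δh) = 5.5 × 10^6 m³ / (3.9 × 10^7 m² × 0.6401 m) = 0.2203

Sy ≈ 0.22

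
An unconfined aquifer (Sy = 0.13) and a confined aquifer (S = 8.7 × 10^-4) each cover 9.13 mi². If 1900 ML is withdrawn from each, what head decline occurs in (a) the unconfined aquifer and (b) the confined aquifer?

A = 9.13 mi² = 2.365 × 10^7 m²
ΔV = 1900 ML = 1.9 × 10^6 m³
Unconfined: Δh_u = ΔV/(Sy·A) = 1.9 × 10^6/(0.13 × 2.365 × 10^7) = 0.6181 m
Confined: Δh_c = ΔV/(S·A) = 1.9 × 10^6/(8.7 × 10^-4 × 2.365 × 10^7) = 92.36 m

Δh_u ≈ 0.618 m; Δh_c ≈ 92.4 m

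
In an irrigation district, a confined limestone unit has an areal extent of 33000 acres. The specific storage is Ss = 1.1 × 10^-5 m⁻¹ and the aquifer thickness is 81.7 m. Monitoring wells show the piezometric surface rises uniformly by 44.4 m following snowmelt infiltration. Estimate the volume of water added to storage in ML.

ΔV ≈ 5330 ML

S = Ss × b = 1.1 × 10^-5 m⁻¹ × 81.7 m = 8.987 × 10^-4
A = 33000 acres = 1.335 × 10^8 m²
ΔV = S × A × Δh = 8.987 × 10^-4 × 1.335 × 10^8 m² × 44.4 m = 5.329 × 10^6 m³
ΔV = 5.329 × 10^6 m³ = 5329 ML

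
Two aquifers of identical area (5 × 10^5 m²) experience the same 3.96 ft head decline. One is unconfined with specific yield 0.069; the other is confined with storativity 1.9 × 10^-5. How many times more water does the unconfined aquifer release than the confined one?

ΔV_u / ΔV_c ≈ 3630

Δh = 3.96 ft = 1.207 m
Unconfined: ΔV_u = Sy × A × Δh = 0.069 × 5 × 10^5 × 1.207 = 41640 m³
Confined: ΔV_c = S × A × Δh = 1.9 × 10^-5 × 5 × 10^5 × 1.207 = 11.47 m³
Ratio = ΔV_u / ΔV_c = Sy / S = 0.069 / 1.9 × 10^-5 = 3632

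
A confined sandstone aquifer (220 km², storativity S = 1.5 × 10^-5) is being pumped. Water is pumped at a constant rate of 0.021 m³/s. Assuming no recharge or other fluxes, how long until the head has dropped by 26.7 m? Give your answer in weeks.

A = 220 km² = 2.2 × 10^8 m²
ΔV = S × A × Δh = 1.5 × 10^-5 × 2.2 × 10^8 × 26.7 = 88110 m³
Q = 0.021 m³/s = 1814 m³/d
t = ΔV / Q = 88110 m³ / 1814 m³/d = 48.56 d
t = 48.56 d ≈ 6.937 weeks

t ≈ 6.94 weeks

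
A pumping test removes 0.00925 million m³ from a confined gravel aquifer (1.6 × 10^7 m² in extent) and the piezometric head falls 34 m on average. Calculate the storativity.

S ≈ 1.7 × 10^-5

ΔV = 0.00925 million m³ = 9250 m³
S = ΔV / (A × Δh) = 9250 m³ / (1.6 × 10^7 m² × 34 m) = 1.7 × 10^-5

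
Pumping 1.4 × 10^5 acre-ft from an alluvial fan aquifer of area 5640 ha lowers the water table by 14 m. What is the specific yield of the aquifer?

Sy ≈ 0.22

A = 5640 ha = 5.64 × 10^7 m²
ΔV = 1.4 × 10^5 acre-ft = 1.727 × 10^8 m³
Sy = ΔV / (A × Δh) = 1.727 × 10^8 m³ / (5.64 × 10^7 m² × 14 m) = 0.2187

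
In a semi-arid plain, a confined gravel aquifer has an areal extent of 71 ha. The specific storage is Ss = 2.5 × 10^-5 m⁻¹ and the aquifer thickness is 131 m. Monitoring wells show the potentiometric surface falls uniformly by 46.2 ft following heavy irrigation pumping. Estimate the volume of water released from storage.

S = Ss × b = 2.5 × 10^-5 m⁻¹ × 131 m = 3.275 × 10^-3
A = 71 ha = 7.1 × 10^5 m²
Δh = 46.2 ft = 14.08 m
ΔV = S × A × Δh = 0.003275 × 7.1 × 10^5 m² × 14.08 m = 32740 m³

ΔV ≈ 32700 m³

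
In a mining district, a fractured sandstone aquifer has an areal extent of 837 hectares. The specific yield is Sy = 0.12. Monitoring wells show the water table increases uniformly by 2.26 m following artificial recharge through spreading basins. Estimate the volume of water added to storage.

ΔV ≈ 2.27 × 10^6 m³

A = 837 hectares = 8.37 × 10^6 m²
ΔV = Sy × A × Δh = 0.12 × 8.37 × 10^6 m² × 2.26 m = 2.27 × 10^6 m³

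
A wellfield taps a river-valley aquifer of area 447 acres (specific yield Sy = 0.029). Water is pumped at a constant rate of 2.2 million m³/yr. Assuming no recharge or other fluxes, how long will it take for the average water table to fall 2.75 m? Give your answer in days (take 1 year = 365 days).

t ≈ 23.9 days

A = 447 acres = 1.809 × 10^6 m²
ΔV = Sy × A × Δh = 0.029 × 1.809 × 10^6 × 2.75 = 1.443 × 10^5 m³
Q = 2.2 million m³/yr = 6027 m³/d
t = ΔV / Q = 1.443 × 10^5 m³ / 6027 m³/d = 23.93 d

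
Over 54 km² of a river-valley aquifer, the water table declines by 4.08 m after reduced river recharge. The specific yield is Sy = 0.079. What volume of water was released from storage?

ΔV ≈ 1.74 × 10^7 m³

A = 54 km² = 5.4 × 10^7 m²
ΔV = Sy × A × Δh = 0.079 × 5.4 × 10^7 m² × 4.08 m = 1.741 × 10^7 m³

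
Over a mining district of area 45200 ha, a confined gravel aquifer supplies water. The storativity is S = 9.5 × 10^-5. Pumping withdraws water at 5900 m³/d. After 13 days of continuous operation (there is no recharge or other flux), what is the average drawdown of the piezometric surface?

A = 45200 ha = 4.52 × 10^8 m²
ΔV = Q × t = 5900 m³/d × 13 d = 76700 m³
Δh = ΔV / (S × A) = 76700 / (9.5 × 10^-5 × 4.52 × 10^8) = 1.786 m

Δh ≈ 1.79 m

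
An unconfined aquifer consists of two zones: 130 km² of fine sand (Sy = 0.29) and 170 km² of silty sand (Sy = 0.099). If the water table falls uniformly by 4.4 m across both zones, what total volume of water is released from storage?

ΔV ≈ 2.4 × 10^8 m³

A₁ = 130 km² = 1.3 × 10^8 m²; A₂ = 170 km² = 1.7 × 10^8 m²
ΔV₁ = 0.29 × 1.3 × 10^8 × 4.4 = 1.659 × 10^8 m³
ΔV₂ = 0.099 × 1.7 × 10^8 × 4.4 = 7.405 × 10^7 m³
ΔV = ΔV₁ + ΔV₂ = 2.399 × 10^8 m³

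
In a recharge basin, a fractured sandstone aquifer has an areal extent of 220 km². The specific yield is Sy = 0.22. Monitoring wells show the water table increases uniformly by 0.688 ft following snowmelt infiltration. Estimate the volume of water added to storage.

ΔV ≈ 1.01 × 10^7 m³

A = 220 km² = 2.2 × 10^8 m²
Δh = 0.688 ft = 0.2097 m
ΔV = Sy × A × Δh = 0.22 × 2.2 × 10^8 m² × 0.2097 m = 1.015 × 10^7 m³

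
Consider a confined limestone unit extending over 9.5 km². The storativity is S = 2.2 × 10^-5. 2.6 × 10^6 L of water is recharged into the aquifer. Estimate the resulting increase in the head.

A = 9.5 km² = 9.5 × 10^6 m²
ΔV = 2.6 × 10^6 L = 2600 m³
Δh = ΔV / (S × A) = 2600 m³ / (2.2 × 10^-5 × 9.5 × 10^6 m²) = 12.44 m

Δh ≈ 12.4 m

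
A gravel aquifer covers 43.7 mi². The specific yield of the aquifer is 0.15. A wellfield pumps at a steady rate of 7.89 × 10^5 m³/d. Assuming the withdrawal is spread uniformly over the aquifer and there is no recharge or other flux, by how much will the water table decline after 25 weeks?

Δh ≈ 8.13 m

A = 43.7 mi² = 1.132 × 10^8 m²
t = 25 weeks = 175 d
ΔV = Q × t = 7.89 × 10^5 m³/d × 175 d = 1.381 × 10^8 m³
Δh = ΔV / (Sy × A) = 1.381 × 10^8 / (0.15 × 1.132 × 10^8) = 8.133 m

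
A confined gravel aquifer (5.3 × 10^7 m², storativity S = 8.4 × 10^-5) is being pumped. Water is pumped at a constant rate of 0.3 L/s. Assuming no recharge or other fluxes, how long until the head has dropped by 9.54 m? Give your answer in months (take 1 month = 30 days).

t ≈ 54.6 months

ΔV = S × A × Δh = 8.4 × 10^-5 × 5.3 × 10^7 × 9.54 = 42470 m³
Q = 0.3 L/s = 25.92 m³/d
t = ΔV / Q = 42470 m³ / 25.92 m³/d = 1639 d
t = 1639 d ≈ 54.62 months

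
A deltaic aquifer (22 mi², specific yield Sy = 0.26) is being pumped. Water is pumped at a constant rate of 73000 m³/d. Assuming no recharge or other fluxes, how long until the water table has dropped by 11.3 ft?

t ≈ 699 days

A = 22 mi² = 5.698 × 10^7 m²
Δh = 11.3 ft = 3.444 m
ΔV = Sy × A × Δh = 0.26 × 5.698 × 10^7 × 3.444 = 5.103 × 10^7 m³
t = ΔV / Q = 5.103 × 10^7 m³ / 73000 m³/d = 699 d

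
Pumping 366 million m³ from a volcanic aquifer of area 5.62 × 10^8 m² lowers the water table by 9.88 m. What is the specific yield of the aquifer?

Sy ≈ 0.066

ΔV = 366 million m³ = 3.66 × 10^8 m³
Sy = ΔV / (A × Δh) = 3.66 × 10^8 m³ / (5.62 × 10^8 m² × 9.88 m) = 0.06592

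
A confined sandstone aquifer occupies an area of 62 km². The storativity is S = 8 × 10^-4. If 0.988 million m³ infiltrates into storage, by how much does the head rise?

Δh ≈ 19.9 m

A = 62 km² = 6.2 × 10^7 m²
ΔV = 0.988 million m³ = 9.88 × 10^5 m³
Δh = ΔV / (S × A) = 9.88 × 10^5 m³ / (8 × 10^-4 × 6.2 × 10^7 m²) = 19.92 m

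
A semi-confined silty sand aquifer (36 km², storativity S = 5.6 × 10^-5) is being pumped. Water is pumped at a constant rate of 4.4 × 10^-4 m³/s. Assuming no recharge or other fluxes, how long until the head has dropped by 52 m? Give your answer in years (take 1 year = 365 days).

t ≈ 7.56 years

A = 36 km² = 3.6 × 10^7 m²
ΔV = S × A × Δh = 5.6 × 10^-5 × 3.6 × 10^7 × 52 = 1.048 × 10^5 m³
Q = 4.4 × 10^-4 m³/s = 38.02 m³/d
t = ΔV / Q = 1.048 × 10^5 m³ / 38.02 m³/d = 2758 d
t = 2758 d ≈ 7.555 years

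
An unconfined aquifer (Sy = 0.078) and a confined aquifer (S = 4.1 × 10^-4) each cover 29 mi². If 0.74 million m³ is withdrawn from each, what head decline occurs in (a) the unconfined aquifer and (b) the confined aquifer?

Δh_u ≈ 0.126 m; Δh_c ≈ 24 m

A = 29 mi² = 7.511 × 10^7 m²
ΔV = 0.74 million m³ = 7.4 × 10^5 m³
Unconfined: Δh_u = ΔV/(Sy·A) = 7.4 × 10^5/(0.078 × 7.511 × 10^7) = 0.1263 m
Confined: Δh_c = ΔV/(S·A) = 7.4 × 10^5/(4.1 × 10^-4 × 7.511 × 10^7) = 24.03 m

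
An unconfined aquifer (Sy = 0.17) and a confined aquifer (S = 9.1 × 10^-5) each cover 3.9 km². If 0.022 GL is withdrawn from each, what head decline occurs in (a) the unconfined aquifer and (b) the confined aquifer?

A = 3.9 km² = 3.9 × 10^6 m²
ΔV = 0.022 GL = 22000 m³
Unconfined: Δh_u = ΔV/(Sy·A) = 22000/(0.17 × 3.9 × 10^6) = 0.03318 m
Confined: Δh_c = ΔV/(S·A) = 22000/(9.1 × 10^-5 × 3.9 × 10^6) = 61.99 m

Δh_u ≈ 0.0332 m; Δh_c ≈ 62 m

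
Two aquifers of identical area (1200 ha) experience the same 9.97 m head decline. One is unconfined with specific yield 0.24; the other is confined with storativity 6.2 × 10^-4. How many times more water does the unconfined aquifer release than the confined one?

A = 1200 ha = 1.2 × 10^7 m²
Unconfined: ΔV_u = Sy × A × Δh = 0.24 × 1.2 × 10^7 × 9.97 = 2.871 × 10^7 m³
Confined: ΔV_c = S × A × Δh = 6.2 × 10^-4 × 1.2 × 10^7 × 9.97 = 74180 m³
Ratio = ΔV_u / ΔV_c = Sy / S = 0.24 / 6.2 × 10^-4 = 387.1

ΔV_u / ΔV_c ≈ 387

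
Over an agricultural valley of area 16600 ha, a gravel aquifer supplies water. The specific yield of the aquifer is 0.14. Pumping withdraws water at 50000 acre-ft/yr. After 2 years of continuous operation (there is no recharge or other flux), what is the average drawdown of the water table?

A = 16600 ha = 1.66 × 10^8 m²
Q = 50000 acre-ft/yr = 1.69 × 10^5 m³/d
t = 2 years = 730 d
ΔV = Q × t = 1.69 × 10^5 m³/d × 730 d = 1.233 × 10^8 m³
Δh = ΔV / (Sy × A) = 1.233 × 10^8 / (0.14 × 1.66 × 10^8) = 5.308 m

Δh ≈ 5.31 m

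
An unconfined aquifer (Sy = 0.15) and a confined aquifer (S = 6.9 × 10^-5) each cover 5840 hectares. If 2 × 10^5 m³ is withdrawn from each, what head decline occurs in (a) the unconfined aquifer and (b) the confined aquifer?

Δh_u ≈ 0.0228 m; Δh_c ≈ 49.6 m

A = 5840 hectares = 5.84 × 10^7 m²
Unconfined: Δh_u = ΔV/(Sy·A) = 2 × 10^5/(0.15 × 5.84 × 10^7) = 0.02283 m
Confined: Δh_c = ΔV/(S·A) = 2 × 10^5/(6.9 × 10^-5 × 5.84 × 10^7) = 49.63 m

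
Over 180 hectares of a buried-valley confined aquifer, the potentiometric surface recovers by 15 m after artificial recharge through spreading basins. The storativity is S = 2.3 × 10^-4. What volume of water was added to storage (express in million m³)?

ΔV ≈ 0.00621 million m³

A = 180 hectares = 1.8 × 10^6 m²
ΔV = S × A × Δh = 2.3 × 10^-4 × 1.8 × 10^6 m² × 15 m = 6210 m³
ΔV = 6210 m³ = 0.00621 million m³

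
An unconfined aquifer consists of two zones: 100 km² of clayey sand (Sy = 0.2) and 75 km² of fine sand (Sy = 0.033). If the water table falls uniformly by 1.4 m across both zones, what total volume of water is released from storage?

ΔV ≈ 3.15 × 10^7 m³

A₁ = 100 km² = 1 × 10^8 m²; A₂ = 75 km² = 7.5 × 10^7 m²
ΔV₁ = 0.2 × 1 × 10^8 × 1.4 = 2.8 × 10^7 m³
ΔV₂ = 0.033 × 7.5 × 10^7 × 1.4 = 3.465 × 10^6 m³
ΔV = ΔV₁ + ΔV₂ = 3.147 × 10^7 m³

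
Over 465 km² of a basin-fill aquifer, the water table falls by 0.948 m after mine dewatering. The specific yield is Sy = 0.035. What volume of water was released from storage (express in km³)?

A = 465 km² = 4.65 × 10^8 m²
ΔV = Sy × A × Δh = 0.035 × 4.65 × 10^8 m² × 0.948 m = 1.543 × 10^7 m³
ΔV = 1.543 × 10^7 m³ = 0.01543 km³

ΔV ≈ 0.0154 km³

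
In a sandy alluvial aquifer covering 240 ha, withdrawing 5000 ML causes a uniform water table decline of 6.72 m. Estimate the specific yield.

A = 240 ha = 2.4 × 10^6 m²
ΔV = 5000 ML = 5 × 10^6 m³
Sy = ΔV / (A × Δh) = 5 × 10^6 m³ / (2.4 × 10^6 m² × 6.72 m) = 0.31

Sy ≈ 0.31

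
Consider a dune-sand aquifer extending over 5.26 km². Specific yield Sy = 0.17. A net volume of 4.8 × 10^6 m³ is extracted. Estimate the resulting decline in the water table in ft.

Δh ≈ 17.6 ft

A = 5.26 km² = 5.26 × 10^6 m²
Δh = ΔV / (Sy × A) = 4.8 × 10^6 m³ / (0.17 × 5.26 × 10^6 m²) = 5.368 m
Δh = 5.368 m = 17.61 ft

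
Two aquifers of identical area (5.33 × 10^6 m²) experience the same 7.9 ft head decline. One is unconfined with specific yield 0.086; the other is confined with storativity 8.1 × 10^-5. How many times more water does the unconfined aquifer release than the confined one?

Δh = 7.9 ft = 2.408 m
Unconfined: ΔV_u = Sy × A × Δh = 0.086 × 5.33 × 10^6 × 2.408 = 1.104 × 10^6 m³
Confined: ΔV_c = S × A × Δh = 8.1 × 10^-5 × 5.33 × 10^6 × 2.408 = 1040 m³
Ratio = ΔV_u / ΔV_c = Sy / S = 0.086 / 8.1 × 10^-5 = 1062

ΔV_u / ΔV_c ≈ 1060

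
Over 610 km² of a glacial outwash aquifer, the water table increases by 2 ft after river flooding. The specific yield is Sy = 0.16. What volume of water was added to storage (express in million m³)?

ΔV ≈ 59.5 million m³

A = 610 km² = 6.1 × 10^8 m²
Δh = 2 ft = 0.6096 m
ΔV = Sy × A × Δh = 0.16 × 6.1 × 10^8 m² × 0.6096 m = 5.95 × 10^7 m³
ΔV = 5.95 × 10^7 m³ = 59.5 million m³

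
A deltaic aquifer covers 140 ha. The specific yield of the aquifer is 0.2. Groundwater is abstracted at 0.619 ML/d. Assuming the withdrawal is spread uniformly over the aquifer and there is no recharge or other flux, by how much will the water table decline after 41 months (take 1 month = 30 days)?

Δh ≈ 2.72 m

A = 140 ha = 1.4 × 10^6 m²
Q = 0.619 ML/d = 619 m³/d
t = 41 months = 1230 d
ΔV = Q × t = 619 m³/d × 1230 d = 7.614 × 10^5 m³
Δh = ΔV / (Sy × A) = 7.614 × 10^5 / (0.2 × 1.4 × 10^6) = 2.719 m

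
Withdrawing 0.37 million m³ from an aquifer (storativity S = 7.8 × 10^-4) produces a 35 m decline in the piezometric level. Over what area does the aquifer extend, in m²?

A ≈ 1.36 × 10^7 m²

ΔV = 0.37 million m³ = 3.7 × 10^5 m³
A = ΔV / (S × Δh) = 3.7 × 10^5 / (7.8 × 10^-4 × 35) = 1.355 × 10^7 m²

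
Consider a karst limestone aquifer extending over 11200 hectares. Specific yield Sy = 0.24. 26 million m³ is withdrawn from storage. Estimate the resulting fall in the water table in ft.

Δh ≈ 3.17 ft

A = 11200 hectares = 1.12 × 10^8 m²
ΔV = 26 million m³ = 2.6 × 10^7 m³
Δh = ΔV / (Sy × A) = 2.6 × 10^7 m³ / (0.24 × 1.12 × 10^8 m²) = 0.9673 m
Δh = 0.9673 m = 3.173 ft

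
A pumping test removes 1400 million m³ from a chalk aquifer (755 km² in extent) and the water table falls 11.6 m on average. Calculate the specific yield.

Sy ≈ 0.16

A = 755 km² = 7.55 × 10^8 m²
ΔV = 1400 million m³ = 1.4 × 10^9 m³
Sy = ΔV / (A × Δh) = 1.4 × 10^9 m³ / (7.55 × 10^8 m² × 11.6 m) = 0.1599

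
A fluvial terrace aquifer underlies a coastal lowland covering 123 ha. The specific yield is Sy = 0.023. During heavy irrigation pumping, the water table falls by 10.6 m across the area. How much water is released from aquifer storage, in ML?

ΔV ≈ 300 ML

A = 123 ha = 1.23 × 10^6 m²
ΔV = Sy × A × Δh = 0.023 × 1.23 × 10^6 m² × 10.6 m = 2.999 × 10^5 m³
ΔV = 2.999 × 10^5 m³ = 299.9 ML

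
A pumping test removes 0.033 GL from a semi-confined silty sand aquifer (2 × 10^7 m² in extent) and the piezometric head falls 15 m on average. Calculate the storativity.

ΔV = 0.033 GL = 33000 m³
S = ΔV / (A × Δh) = 33000 m³ / (2 × 10^7 m² × 15 m) = 1.1 × 10^-4

S ≈ 1.1 × 10^-4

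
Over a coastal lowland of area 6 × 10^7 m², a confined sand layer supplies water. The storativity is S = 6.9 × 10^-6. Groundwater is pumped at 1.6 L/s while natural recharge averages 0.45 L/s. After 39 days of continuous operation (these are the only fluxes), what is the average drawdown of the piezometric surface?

Net abstraction = 1.6 − 0.45 = 1.15 L/s
Q_net = 1.15 L/s = 99.36 m³/d
ΔV = Q × t = 99.36 m³/d × 39 d = 3875 m³
Δh = ΔV / (S × A) = 3875 / (6.9 × 10^-6 × 6 × 10^7) = 9.36 m

Δh ≈ 9.36 m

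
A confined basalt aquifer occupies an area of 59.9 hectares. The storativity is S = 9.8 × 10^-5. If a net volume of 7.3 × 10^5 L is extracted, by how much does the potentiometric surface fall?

A = 59.9 hectares = 5.99 × 10^5 m²
ΔV = 7.3 × 10^5 L = 730 m³
Δh = ΔV / (S × A) = 730 m³ / (9.8 × 10^-5 × 5.99 × 10^5 m²) = 12.44 m

Δh ≈ 12.4 m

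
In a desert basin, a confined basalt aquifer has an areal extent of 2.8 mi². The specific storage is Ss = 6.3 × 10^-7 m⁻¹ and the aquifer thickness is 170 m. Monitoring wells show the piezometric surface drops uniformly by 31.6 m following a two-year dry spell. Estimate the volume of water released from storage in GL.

ΔV ≈ 0.0245 GL

S = Ss × b = 6.3 × 10^-7 m⁻¹ × 170 m = 1.071 × 10^-4
A = 2.8 mi² = 7.252 × 10^6 m²
ΔV = S × A × Δh = 1.071 × 10^-4 × 7.252 × 10^6 m² × 31.6 m = 24540 m³
ΔV = 24540 m³ = 0.02454 GL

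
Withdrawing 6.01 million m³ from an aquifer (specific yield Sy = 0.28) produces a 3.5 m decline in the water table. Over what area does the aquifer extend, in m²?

A ≈ 6.13 × 10^6 m²

ΔV = 6.01 million m³ = 6.01 × 10^6 m³
A = ΔV / (Sy × Δh) = 6.01 × 10^6 / (0.28 × 3.5) = 6.133 × 10^6 m²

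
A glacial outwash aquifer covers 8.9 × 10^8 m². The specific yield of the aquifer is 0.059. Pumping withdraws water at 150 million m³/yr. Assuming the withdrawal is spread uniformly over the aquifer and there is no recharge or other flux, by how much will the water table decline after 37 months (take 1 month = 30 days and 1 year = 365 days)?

Δh ≈ 8.69 m

Q = 150 million m³/yr = 4.11 × 10^5 m³/d
t = 37 months = 1110 d
ΔV = Q × t = 4.11 × 10^5 m³/d × 1110 d = 4.562 × 10^8 m³
Δh = ΔV / (Sy × A) = 4.562 × 10^8 / (0.059 × 8.9 × 10^8) = 8.687 m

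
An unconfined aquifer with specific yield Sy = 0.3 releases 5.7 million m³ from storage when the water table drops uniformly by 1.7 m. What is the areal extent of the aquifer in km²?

A ≈ 11.2 km²

ΔV = 5.7 million m³ = 5.7 × 10^6 m³
A = ΔV / (Sy × Δh) = 5.7 × 10^6 / (0.3 × 1.7) = 1.118 × 10^7 m²
A = 1.118 × 10^7 m² = 11.18 km²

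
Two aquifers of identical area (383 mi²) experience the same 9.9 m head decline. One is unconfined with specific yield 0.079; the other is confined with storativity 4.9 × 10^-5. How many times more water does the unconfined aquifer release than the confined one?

ΔV_u / ΔV_c ≈ 1610

A = 383 mi² = 9.92 × 10^8 m²
Unconfined: ΔV_u = Sy × A × Δh = 0.079 × 9.92 × 10^8 × 9.9 = 7.758 × 10^8 m³
Confined: ΔV_c = S × A × Δh = 4.9 × 10^-5 × 9.92 × 10^8 × 9.9 = 4.812 × 10^5 m³
Ratio = ΔV_u / ΔV_c = Sy / S = 0.079 / 4.9 × 10^-5 = 1612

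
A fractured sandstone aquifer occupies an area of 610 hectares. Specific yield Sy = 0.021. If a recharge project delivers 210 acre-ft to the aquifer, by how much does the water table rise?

Δh ≈ 2.02 m

A = 610 hectares = 6.1 × 10^6 m²
ΔV = 210 acre-ft = 2.59 × 10^5 m³
Δh = ΔV / (Sy × A) = 2.59 × 10^5 m³ / (0.021 × 6.1 × 10^6 m²) = 2.022 m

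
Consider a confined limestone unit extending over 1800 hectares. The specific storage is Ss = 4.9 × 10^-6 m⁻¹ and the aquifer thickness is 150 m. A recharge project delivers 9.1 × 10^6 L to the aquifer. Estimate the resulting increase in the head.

S = Ss × b = 4.9 × 10^-6 m⁻¹ × 150 m = 7.35 × 10^-4
A = 1800 hectares = 1.8 × 10^7 m²
ΔV = 9.1 × 10^6 L = 9100 m³
Δh = ΔV / (S × A) = 9100 m³ / (7.35 × 10^-4 × 1.8 × 10^7 m²) = 0.6878 m

Δh ≈ 0.688 m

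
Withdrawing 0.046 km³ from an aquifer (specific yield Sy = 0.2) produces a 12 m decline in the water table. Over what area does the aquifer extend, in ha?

ΔV = 0.046 km³ = 4.6 × 10^7 m³
A = ΔV / (Sy × Δh) = 4.6 × 10^7 / (0.2 × 12) = 1.917 × 10^7 m²
A = 1.917 × 10^7 m² = 1917 ha

A ≈ 1920 ha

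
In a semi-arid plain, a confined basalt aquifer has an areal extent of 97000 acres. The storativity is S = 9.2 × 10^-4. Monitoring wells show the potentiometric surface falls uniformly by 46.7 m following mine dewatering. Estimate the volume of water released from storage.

ΔV ≈ 1.69 × 10^7 m³

A = 97000 acres = 3.925 × 10^8 m²
ΔV = S × A × Δh = 9.2 × 10^-4 × 3.925 × 10^8 m² × 46.7 m = 1.687 × 10^7 m³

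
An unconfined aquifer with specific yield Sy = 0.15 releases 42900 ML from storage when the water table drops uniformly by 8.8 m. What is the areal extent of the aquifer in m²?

ΔV = 42900 ML = 4.29 × 10^7 m³
A = ΔV / (Sy × Δh) = 4.29 × 10^7 / (0.15 × 8.8) = 3.25 × 10^7 m²

A ≈ 3.25 × 10^7 m²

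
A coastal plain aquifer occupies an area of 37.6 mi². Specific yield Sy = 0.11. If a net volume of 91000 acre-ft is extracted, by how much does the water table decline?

Δh ≈ 10.5 m

A = 37.6 mi² = 9.738 × 10^7 m²
ΔV = 91000 acre-ft = 1.122 × 10^8 m³
Δh = ΔV / (Sy × A) = 1.122 × 10^8 m³ / (0.11 × 9.738 × 10^7 m²) = 10.48 m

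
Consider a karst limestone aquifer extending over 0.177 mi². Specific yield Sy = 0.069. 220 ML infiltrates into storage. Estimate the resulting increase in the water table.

Δh ≈ 6.96 m

A = 0.177 mi² = 4.584 × 10^5 m²
ΔV = 220 ML = 2.2 × 10^5 m³
Δh = ΔV / (Sy × A) = 2.2 × 10^5 m³ / (0.069 × 4.584 × 10^5 m²) = 6.955 m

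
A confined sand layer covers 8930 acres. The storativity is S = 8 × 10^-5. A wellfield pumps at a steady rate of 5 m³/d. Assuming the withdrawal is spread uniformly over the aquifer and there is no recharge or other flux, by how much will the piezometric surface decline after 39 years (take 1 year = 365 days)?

A = 8930 acres = 3.614 × 10^7 m²
t = 39 years = 14240 d
ΔV = Q × t = 5 m³/d × 14240 d = 71180 m³
Δh = ΔV / (S × A) = 71180 / (8 × 10^-5 × 3.614 × 10^7) = 24.62 m

Δh ≈ 24.6 m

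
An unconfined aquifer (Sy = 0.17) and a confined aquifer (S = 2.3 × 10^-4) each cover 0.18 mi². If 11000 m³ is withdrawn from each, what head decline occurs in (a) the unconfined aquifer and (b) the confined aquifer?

A = 0.18 mi² = 4.662 × 10^5 m²
Unconfined: Δh_u = ΔV/(Sy·A) = 11000/(0.17 × 4.662 × 10^5) = 0.1388 m
Confined: Δh_c = ΔV/(S·A) = 11000/(2.3 × 10^-4 × 4.662 × 10^5) = 102.6 m

Δh_u ≈ 0.139 m; Δh_c ≈ 103 m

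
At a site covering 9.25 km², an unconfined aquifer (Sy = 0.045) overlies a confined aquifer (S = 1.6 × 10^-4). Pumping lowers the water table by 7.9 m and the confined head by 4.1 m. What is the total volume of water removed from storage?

A = 9.25 km² = 9.25 × 10^6 m²
Unconfined: ΔV_u = Sy × A × Δh_u = 0.045 × 9.25 × 10^6 × 7.9 = 3.288 × 10^6 m³
Confined: ΔV_c = S × A × Δh_c = 1.6 × 10^-4 × 9.25 × 10^6 × 4.1 = 6068 m³
Total ΔV = 3.288 × 10^6 + 6068 = 3.294 × 10^6 m³

ΔV ≈ 3.29 × 10^6 m³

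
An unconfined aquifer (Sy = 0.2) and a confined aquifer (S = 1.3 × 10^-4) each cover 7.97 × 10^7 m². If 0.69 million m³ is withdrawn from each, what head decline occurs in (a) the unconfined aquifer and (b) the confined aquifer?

Δh_u ≈ 0.0433 m; Δh_c ≈ 66.6 m

ΔV = 0.69 million m³ = 6.9 × 10^5 m³
Unconfined: Δh_u = ΔV/(Sy·A) = 6.9 × 10^5/(0.2 × 7.97 × 10^7) = 0.04329 m
Confined: Δh_c = ΔV/(S·A) = 6.9 × 10^5/(1.3 × 10^-4 × 7.97 × 10^7) = 66.6 m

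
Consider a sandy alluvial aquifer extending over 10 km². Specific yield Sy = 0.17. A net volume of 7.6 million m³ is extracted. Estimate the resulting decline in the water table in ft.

A = 10 km² = 1 × 10^7 m²
ΔV = 7.6 million m³ = 7.6 × 10^6 m³
Δh = ΔV / (Sy × A) = 7.6 × 10^6 m³ / (0.17 × 1 × 10^7 m²) = 4.471 m
Δh = 4.471 m = 14.67 ft

Δh ≈ 14.7 ft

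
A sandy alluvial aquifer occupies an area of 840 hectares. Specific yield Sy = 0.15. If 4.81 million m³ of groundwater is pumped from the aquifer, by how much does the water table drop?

A = 840 hectares = 8.4 × 10^6 m²
ΔV = 4.81 million m³ = 4.81 × 10^6 m³
Δh = ΔV / (Sy × A) = 4.81 × 10^6 m³ / (0.15 × 8.4 × 10^6 m²) = 3.817 m

Δh ≈ 3.82 m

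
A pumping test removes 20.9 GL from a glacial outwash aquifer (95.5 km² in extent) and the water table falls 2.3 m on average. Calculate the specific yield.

A = 95.5 km² = 9.55 × 10^7 m²
ΔV = 20.9 GL = 2.09 × 10^7 m³
Sy = ΔV / (A × Δh) = 2.09 × 10^7 m³ / (9.55 × 10^7 m² × 2.3 m) = 0.09515

Sy ≈ 0.095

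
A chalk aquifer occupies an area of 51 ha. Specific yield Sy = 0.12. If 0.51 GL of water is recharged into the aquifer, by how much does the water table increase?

Δh ≈ 8.33 m

A = 51 ha = 5.1 × 10^5 m²
ΔV = 0.51 GL = 5.1 × 10^5 m³
Δh = ΔV / (Sy × A) = 5.1 × 10^5 m³ / (0.12 × 5.1 × 10^5 m²) = 8.333 m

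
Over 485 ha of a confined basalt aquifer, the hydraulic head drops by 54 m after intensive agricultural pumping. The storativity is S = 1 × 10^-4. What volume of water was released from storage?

A = 485 ha = 4.85 × 10^6 m²
ΔV = S × A × Δh = 1 × 10^-4 × 4.85 × 10^6 m² × 54 m = 26190 m³

ΔV ≈ 26200 m³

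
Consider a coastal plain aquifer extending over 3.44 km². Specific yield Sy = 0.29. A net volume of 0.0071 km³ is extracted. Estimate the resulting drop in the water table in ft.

Δh ≈ 23.4 ft

A = 3.44 km² = 3.44 × 10^6 m²
ΔV = 0.0071 km³ = 7.1 × 10^6 m³
Δh = ΔV / (Sy × A) = 7.1 × 10^6 m³ / (0.29 × 3.44 × 10^6 m²) = 7.117 m
Δh = 7.117 m = 23.35 ft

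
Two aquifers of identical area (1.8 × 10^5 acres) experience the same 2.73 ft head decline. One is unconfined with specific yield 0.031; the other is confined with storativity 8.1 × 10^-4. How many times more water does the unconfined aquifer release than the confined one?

ΔV_u / ΔV_c ≈ 38.3

A = 1.8 × 10^5 acres = 7.284 × 10^8 m²
Δh = 2.73 ft = 0.8321 m
Unconfined: ΔV_u = Sy × A × Δh = 0.031 × 7.284 × 10^8 × 0.8321 = 1.879 × 10^7 m³
Confined: ΔV_c = S × A × Δh = 8.1 × 10^-4 × 7.284 × 10^8 × 0.8321 = 4.91 × 10^5 m³
Ratio = ΔV_u / ΔV_c = Sy / S = 0.031 / 8.1 × 10^-4 = 38.27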